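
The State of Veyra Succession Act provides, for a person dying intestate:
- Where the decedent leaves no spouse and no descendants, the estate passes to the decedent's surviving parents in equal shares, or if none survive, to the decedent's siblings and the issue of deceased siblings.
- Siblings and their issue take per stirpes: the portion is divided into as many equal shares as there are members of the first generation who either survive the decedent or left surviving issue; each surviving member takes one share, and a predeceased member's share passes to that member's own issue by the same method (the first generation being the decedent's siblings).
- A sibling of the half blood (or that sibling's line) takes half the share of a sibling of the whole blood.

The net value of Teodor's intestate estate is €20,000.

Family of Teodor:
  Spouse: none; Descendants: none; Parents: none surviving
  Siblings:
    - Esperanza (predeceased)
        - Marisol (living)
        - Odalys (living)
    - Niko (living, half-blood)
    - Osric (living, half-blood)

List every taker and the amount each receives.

The entire €20,000 passes to the siblings and their issue.
Counting each half-blood sibling's line as half a unit, there are 2 units in €20,000, so one unit is €10,000. Whole-blood lines (Esperanza) take €10,000 each; half-blood lines (Niko and Osric) take €5,000 each.
Esperanza's share (€10,000) is divided into 2 shares of €5,000: Marisol and Odalys each take €5,000.

Marisol: €5,000; Odalys: €5,000; Niko: €5,000; Osric: €5,000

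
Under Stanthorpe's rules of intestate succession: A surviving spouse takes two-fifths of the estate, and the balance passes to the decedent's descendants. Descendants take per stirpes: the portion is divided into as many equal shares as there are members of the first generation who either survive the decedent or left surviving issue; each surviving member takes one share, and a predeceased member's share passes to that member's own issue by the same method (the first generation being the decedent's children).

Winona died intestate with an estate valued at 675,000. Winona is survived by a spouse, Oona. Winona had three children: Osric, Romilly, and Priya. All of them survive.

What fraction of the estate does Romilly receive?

Romilly receives 1/5 of the estate.

Oona takes two-fifths of 675,000 = 270,000. The remaining 405,000 passes to the descendants.
The descendants' portion (405,000) is divided into 3 shares of 135,000: Osric, Romilly, and Priya each take 135,000.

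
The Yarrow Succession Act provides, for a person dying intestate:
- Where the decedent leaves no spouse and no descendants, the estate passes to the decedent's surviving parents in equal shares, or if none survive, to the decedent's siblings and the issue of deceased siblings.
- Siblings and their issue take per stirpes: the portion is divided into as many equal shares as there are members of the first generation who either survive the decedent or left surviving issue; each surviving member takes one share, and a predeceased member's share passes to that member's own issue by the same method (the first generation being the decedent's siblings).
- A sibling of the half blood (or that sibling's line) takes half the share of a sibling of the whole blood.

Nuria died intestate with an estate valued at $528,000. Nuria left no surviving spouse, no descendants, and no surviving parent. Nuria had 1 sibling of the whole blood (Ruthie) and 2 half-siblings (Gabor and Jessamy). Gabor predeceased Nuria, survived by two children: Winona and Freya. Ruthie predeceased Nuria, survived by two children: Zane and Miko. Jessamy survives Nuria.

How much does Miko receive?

Miko receives $132,000.

The entire $528,000 passes to the siblings and their issue.
Counting each half-blood sibling's line as half a unit, there are 2 units in $528,000, so one unit is $264,000. Whole-blood lines (Ruthie) take $264,000 each; half-blood lines (Gabor and Jessamy) take $132,000 each.
Gabor's share ($132,000) is divided into 2 shares of $66,000: Winona and Freya each take $66,000.
Ruthie's share ($264,000) is divided into 2 shares of $132,000: Zane and Miko each take $132,000.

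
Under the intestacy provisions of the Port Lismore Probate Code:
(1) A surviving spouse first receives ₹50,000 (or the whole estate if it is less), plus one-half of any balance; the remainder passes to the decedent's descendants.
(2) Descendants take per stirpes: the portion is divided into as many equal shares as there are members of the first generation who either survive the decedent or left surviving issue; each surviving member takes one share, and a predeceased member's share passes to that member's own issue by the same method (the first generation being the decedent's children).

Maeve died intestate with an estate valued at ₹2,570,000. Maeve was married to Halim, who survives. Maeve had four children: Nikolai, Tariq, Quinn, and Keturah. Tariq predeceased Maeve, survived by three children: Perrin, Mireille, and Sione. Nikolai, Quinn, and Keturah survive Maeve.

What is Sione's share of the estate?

Sione receives ₹105,000.

Halim first takes ₹50,000, leaving a balance of ₹2,520,000. Halim then takes one-half of the balance (₹1,260,000), for a total of ₹1,310,000. The remaining ₹1,260,000 passes to the descendants.
The descendants' portion (₹1,260,000) is divided into 4 shares of ₹315,000: Nikolai, Quinn, and Keturah each take ₹315,000; Tariq's ₹315,000 share passes to Tariq's issue.
Tariq's share (₹315,000) is divided into 3 shares of ₹105,000: Perrin, Mireille, and Sione each take ₹105,000.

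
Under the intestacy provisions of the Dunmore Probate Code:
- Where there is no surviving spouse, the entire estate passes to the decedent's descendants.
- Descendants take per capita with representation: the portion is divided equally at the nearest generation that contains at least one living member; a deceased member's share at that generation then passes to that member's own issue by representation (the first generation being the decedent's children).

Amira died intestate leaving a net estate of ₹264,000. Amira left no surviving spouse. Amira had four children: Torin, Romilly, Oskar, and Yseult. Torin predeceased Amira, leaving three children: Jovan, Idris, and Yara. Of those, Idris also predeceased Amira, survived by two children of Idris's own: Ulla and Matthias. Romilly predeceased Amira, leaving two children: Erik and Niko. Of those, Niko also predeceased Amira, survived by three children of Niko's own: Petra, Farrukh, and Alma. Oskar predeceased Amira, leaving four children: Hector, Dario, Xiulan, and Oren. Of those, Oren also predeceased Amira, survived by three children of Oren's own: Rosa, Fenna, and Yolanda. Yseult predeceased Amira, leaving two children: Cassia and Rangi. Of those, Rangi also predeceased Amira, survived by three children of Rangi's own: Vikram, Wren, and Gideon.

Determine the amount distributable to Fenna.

The entire ₹264,000 passes to the descendants.
No child survives, so the initial division is made at the grandchildren's generation.
That amount (₹264,000) is divided into 11 shares of ₹24,000: Jovan, Yara, Erik, Hector, Dario, Xiulan, and Cassia each take ₹24,000; Idris's ₹24,000 share passes to Idris's issue; Niko's ₹24,000 share passes to Niko's issue; Oren's ₹24,000 share passes to Oren's issue; Rangi's ₹24,000 share passes to Rangi's issue.
Idris's share (₹24,000) is divided into 2 shares of ₹12,000: Ulla and Matthias each take ₹12,000.
Niko's share (₹24,000) is divided into 3 shares of ₹8,000: Petra, Farrukh, and Alma each take ₹8,000.
Oren's share (₹24,000) is divided into 3 shares of ₹8,000: Rosa, Fenna, and Yolanda each take ₹8,000.
Rangi's share (₹24,000) is divided into 3 shares of ₹8,000: Vikram, Wren, and Gideon each take ₹8,000.

Fenna receives ₹8,000.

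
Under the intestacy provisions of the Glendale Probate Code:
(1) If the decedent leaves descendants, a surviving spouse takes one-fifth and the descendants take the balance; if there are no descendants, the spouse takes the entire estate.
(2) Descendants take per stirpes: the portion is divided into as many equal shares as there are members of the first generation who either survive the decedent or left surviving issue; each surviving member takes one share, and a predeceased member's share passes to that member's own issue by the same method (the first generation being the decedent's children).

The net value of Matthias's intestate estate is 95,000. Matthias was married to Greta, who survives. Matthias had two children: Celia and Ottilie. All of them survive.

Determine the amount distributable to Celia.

Greta takes one-fifth of 95,000 = 19,000. The remaining 76,000 passes to the descendants.
The descendants' portion (76,000) is divided into 2 shares of 38,000: Celia and Ottilie each take 38,000.

Celia receives 38,000.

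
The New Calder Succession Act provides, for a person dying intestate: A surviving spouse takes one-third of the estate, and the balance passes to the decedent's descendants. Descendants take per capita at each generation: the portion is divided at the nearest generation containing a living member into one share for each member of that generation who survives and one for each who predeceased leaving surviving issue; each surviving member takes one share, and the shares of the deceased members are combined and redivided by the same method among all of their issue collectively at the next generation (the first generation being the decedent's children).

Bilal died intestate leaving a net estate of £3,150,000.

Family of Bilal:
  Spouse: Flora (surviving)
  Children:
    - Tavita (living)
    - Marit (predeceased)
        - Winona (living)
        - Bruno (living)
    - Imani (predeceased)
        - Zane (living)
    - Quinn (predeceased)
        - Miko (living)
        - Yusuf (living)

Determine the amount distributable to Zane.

Zane receives £315,000.

Flora takes one-third of £3,150,000 = £1,050,000. The remaining £2,100,000 passes to the descendants.
The descendants' portion (£2,100,000) is divided at the children's generation into 4 shares of £525,000. Tavita takes £525,000. The 3 shares of the deceased (Marit, Imani, and Quinn) are combined into a pool of £1,575,000.
That pool (£1,575,000) is divided at the grandchildren's generation equally among Winona, Bruno, Zane, Miko, and Yusuf: £315,000 each.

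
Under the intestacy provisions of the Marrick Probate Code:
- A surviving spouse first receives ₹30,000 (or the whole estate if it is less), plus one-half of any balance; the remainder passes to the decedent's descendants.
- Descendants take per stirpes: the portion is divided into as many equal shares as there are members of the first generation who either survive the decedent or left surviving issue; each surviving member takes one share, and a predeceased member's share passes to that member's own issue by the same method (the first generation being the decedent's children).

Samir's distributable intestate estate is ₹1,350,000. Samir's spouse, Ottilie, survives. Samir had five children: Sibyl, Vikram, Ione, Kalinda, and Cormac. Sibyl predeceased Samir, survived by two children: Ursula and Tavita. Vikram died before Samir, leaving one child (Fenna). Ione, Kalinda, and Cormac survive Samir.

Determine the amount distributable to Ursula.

Ursula receives ₹66,000.

Ottilie first takes ₹30,000, leaving a balance of ₹1,320,000. Ottilie then takes one-half of the balance (₹660,000), for a total of ₹690,000. The remaining ₹660,000 passes to the descendants.
The descendants' portion (₹660,000) is divided into 5 shares of ₹132,000: Ione, Kalinda, and Cormac each take ₹132,000; Sibyl's ₹132,000 share passes to Sibyl's issue; Vikram's ₹132,000 share passes to Vikram's issue.
Sibyl's share (₹132,000) is divided into 2 shares of ₹66,000: Ursula and Tavita each take ₹66,000.
Vikram's share (₹132,000) passes entirely to Fenna.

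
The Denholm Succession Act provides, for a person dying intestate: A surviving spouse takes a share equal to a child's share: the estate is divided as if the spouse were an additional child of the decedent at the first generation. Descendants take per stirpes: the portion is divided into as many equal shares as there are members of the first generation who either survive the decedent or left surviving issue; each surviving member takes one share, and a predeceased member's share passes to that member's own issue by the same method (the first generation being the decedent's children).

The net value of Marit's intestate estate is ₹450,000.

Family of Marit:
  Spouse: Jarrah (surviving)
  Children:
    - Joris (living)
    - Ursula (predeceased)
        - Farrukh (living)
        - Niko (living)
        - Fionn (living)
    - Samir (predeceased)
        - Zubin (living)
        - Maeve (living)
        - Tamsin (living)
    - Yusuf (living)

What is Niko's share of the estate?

The spouse counts as an additional share at the children's level, so there are 5 primary shares of ₹90,000. Jarrah takes one such share (₹90,000).
The children's combined portion (₹360,000) is divided into 4 shares of ₹90,000: Joris and Yusuf each take ₹90,000; Ursula's ₹90,000 share passes to Ursula's issue; Samir's ₹90,000 share passes to Samir's issue.
Ursula's share (₹90,000) is divided into 3 shares of ₹30,000: Farrukh, Niko, and Fionn each take ₹30,000.
Samir's share (₹90,000) is divided into 3 shares of ₹30,000: Zubin, Maeve, and Tamsin each take ₹30,000.

Niko receives ₹30,000.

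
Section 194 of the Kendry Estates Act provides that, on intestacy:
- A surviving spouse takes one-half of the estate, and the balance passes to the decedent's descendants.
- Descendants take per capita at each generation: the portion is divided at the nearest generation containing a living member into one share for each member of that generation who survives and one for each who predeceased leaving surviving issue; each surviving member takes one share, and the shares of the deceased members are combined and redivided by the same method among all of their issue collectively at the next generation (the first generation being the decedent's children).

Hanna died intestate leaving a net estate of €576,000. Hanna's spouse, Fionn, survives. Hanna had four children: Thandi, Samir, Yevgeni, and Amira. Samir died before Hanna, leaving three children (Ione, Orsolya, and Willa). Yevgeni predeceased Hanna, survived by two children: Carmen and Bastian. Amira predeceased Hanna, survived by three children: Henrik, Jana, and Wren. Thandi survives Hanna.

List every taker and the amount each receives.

Fionn takes one-half of €576,000 = €288,000. The remaining €288,000 passes to the descendants.
The descendants' portion (€288,000) is divided at the children's generation into 4 shares of €72,000. Thandi takes €72,000. The 3 shares of the deceased (Samir, Yevgeni, and Amira) are combined into a pool of €216,000.
That pool (€216,000) is divided at the grandchildren's generation equally among Ione, Orsolya, Willa, Carmen, Bastian, Henrik, Jana, and Wren: €27,000 each.

Fionn: €288,000; Thandi: €72,000; Ione: €27,000; Orsolya: €27,000; Willa: €27,000; Carmen: €27,000; Bastian: €27,000; Henrik: €27,000; Jana: €27,000; Wren: €27,000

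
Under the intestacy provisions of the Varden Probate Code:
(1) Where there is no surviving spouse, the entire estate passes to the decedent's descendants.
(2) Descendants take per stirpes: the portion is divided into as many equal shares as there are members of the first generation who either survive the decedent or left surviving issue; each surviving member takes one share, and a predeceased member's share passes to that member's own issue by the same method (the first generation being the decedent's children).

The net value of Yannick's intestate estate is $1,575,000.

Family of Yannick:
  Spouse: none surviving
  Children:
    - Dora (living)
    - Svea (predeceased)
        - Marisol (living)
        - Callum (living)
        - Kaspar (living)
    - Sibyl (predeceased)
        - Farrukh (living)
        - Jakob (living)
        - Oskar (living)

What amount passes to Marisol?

The entire $1,575,000 passes to the descendants.
That amount ($1,575,000) is divided into 3 shares of $525,000: Dora takes $525,000; Svea's $525,000 share passes to Svea's issue; Sibyl's $525,000 share passes to Sibyl's issue.
Svea's share ($525,000) is divided into 3 shares of $175,000: Marisol, Callum, and Kaspar each take $175,000.
Sibyl's share ($525,000) is divided into 3 shares of $175,000: Farrukh, Jakob, and Oskar each take $175,000.

Marisol receives $175,000.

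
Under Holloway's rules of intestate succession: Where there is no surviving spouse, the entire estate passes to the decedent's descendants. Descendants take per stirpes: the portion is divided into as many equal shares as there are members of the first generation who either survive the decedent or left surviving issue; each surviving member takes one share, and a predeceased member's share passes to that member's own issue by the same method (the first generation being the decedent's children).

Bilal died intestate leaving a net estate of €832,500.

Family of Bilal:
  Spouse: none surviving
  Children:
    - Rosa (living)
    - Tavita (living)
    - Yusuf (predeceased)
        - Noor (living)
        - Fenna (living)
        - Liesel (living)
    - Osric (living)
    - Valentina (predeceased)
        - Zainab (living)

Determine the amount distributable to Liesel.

Liesel receives €55,500.

The entire €832,500 passes to the descendants.
That amount (€832,500) is divided into 5 shares of €166,500: Rosa, Tavita, and Osric each take €166,500; Yusuf's €166,500 share passes to Yusuf's issue; Valentina's €166,500 share passes to Valentina's issue.
Yusuf's share (€166,500) is divided into 3 shares of €55,500: Noor, Fenna, and Liesel each take €55,500.
Valentina's share (€166,500) passes entirely to Zainab.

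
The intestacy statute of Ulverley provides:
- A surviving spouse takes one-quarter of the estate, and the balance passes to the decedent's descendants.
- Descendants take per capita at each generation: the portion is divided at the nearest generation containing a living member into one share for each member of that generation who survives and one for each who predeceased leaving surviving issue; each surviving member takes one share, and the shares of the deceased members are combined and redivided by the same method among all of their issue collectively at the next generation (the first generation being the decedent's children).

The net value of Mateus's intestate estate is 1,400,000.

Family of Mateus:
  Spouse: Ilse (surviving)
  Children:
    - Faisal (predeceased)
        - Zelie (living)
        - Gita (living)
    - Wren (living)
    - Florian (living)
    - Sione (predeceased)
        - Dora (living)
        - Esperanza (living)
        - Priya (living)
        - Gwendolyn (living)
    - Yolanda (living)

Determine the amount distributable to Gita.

Gita receives 70,000.

Ilse takes one-quarter of 1,400,000 = 350,000. The remaining 1,050,000 passes to the descendants.
The descendants' portion (1,050,000) is divided at the children's generation into 5 shares of 210,000. Wren, Florian, and Yolanda each take 210,000. The 2 shares of the deceased (Faisal and Sione) are combined into a pool of 420,000.
That pool (420,000) is divided at the grandchildren's generation equally among Zelie, Gita, Dora, Esperanza, Priya, and Gwendolyn: 70,000 each.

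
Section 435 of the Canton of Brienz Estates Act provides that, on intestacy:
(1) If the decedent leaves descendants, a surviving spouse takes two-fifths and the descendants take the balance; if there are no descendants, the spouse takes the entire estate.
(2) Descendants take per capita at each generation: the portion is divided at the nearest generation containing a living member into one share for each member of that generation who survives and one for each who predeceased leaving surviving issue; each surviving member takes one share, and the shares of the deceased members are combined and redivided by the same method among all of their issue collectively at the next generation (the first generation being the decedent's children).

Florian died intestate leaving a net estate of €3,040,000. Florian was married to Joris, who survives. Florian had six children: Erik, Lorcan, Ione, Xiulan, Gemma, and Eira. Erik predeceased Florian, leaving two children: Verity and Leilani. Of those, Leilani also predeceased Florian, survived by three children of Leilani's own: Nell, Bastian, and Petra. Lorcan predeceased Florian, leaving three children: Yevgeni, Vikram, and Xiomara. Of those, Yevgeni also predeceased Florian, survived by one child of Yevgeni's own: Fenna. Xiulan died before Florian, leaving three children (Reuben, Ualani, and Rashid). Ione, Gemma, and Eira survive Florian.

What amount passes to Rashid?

Rashid receives €114,000.

Joris takes two-fifths of €3,040,000 = €1,216,000. The remaining €1,824,000 passes to the descendants.
The descendants' portion (€1,824,000) is divided at the children's generation into 6 shares of €304,000. Ione, Gemma, and Eira each take €304,000. The 3 shares of the deceased (Erik, Lorcan, and Xiulan) are combined into a pool of €912,000.
That pool (€912,000) is divided at the grandchildren's generation into 8 shares of €114,000. Verity, Vikram, Xiomara, Reuben, Ualani, and Rashid each take €114,000. The 2 shares of the deceased (Leilani and Yevgeni) are combined into a pool of €228,000.
That pool (€228,000) is divided at the great-grandchildren's generation equally among Nell, Bastian, Petra, and Fenna: €57,000 each.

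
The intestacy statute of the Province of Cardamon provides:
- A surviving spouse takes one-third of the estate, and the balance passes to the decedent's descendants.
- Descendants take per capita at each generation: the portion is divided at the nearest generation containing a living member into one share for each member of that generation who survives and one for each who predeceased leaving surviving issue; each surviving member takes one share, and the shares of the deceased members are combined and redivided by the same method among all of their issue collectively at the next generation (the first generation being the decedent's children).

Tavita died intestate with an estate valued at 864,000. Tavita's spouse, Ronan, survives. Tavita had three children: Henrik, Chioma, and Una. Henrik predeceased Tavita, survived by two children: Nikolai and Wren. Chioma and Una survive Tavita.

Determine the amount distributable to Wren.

Wren receives 96,000.

Ronan takes one-third of 864,000 = 288,000. The remaining 576,000 passes to the descendants.
The descendants' portion (576,000) is divided at the children's generation into 3 shares of 192,000. Chioma and Una each take 192,000. The remaining share for the deceased Henrik (192,000) is carried to the next generation.
That pool (192,000) is divided at the grandchildren's generation equally among Nikolai and Wren: 96,000 each.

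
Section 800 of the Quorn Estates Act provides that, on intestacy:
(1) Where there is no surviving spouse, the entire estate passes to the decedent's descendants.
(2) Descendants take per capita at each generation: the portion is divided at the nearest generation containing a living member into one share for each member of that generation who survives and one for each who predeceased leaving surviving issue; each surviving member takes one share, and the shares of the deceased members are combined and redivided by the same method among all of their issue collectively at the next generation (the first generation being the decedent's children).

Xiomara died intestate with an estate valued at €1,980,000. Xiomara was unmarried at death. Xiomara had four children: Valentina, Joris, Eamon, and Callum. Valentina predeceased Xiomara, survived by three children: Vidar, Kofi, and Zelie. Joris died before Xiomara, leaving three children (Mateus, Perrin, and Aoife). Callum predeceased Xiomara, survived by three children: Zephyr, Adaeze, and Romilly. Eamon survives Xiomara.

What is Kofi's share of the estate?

The entire €1,980,000 passes to the descendants.
That amount (€1,980,000) is divided at the children's generation into 4 shares of €495,000. Eamon takes €495,000. The 3 shares of the deceased (Valentina, Joris, and Callum) are combined into a pool of €1,485,000.
That pool (€1,485,000) is divided at the grandchildren's generation equally among Vidar, Kofi, Zelie, Mateus, Perrin, Aoife, Zephyr, Adaeze, and Romilly: €165,000 each.

Kofi receives €165,000.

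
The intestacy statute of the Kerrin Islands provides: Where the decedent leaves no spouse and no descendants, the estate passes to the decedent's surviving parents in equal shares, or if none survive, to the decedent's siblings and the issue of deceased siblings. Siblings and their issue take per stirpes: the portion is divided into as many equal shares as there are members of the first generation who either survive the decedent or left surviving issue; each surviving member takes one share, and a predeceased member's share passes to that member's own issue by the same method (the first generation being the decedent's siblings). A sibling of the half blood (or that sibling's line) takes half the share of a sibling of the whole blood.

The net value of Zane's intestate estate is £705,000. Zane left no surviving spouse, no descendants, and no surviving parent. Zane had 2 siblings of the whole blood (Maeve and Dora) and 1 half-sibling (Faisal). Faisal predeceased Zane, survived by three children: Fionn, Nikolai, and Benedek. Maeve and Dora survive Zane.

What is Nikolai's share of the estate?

Nikolai receives £47,000.

The entire £705,000 passes to the siblings and their issue.
Counting each half-blood sibling's line as half a unit, there are 5/2 units in £705,000, so one unit is £282,000. Whole-blood lines (Maeve and Dora) take £282,000 each; half-blood lines (Faisal) take £141,000 each.
Faisal's share (£141,000) is divided into 3 shares of £47,000: Fionn, Nikolai, and Benedek each take £47,000.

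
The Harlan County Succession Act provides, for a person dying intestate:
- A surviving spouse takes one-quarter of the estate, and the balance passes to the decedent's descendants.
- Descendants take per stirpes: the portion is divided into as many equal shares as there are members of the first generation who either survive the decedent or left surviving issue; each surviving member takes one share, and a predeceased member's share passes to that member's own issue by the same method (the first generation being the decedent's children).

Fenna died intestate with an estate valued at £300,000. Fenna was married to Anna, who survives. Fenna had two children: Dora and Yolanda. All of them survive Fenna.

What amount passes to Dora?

Anna takes one-quarter of £300,000 = £75,000. The remaining £225,000 passes to the descendants.
The descendants' portion (£225,000) is divided into 2 shares of £112,500: Dora and Yolanda each take £112,500.

Dora receives £112,500.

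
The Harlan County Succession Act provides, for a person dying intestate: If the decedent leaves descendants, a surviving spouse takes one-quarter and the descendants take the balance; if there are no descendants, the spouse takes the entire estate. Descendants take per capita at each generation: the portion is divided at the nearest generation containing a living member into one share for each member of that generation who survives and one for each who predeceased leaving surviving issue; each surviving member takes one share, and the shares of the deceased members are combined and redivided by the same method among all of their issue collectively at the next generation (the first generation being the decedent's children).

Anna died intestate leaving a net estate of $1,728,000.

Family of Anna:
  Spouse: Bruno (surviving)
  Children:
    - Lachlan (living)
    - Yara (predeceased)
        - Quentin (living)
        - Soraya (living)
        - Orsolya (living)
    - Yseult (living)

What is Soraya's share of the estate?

Bruno takes one-quarter of $1,728,000 = $432,000. The remaining $1,296,000 passes to the descendants.
The descendants' portion ($1,296,000) is divided at the children's generation into 3 shares of $432,000. Lachlan and Yseult each take $432,000. The remaining share for the deceased Yara ($432,000) is carried to the next generation.
That pool ($432,000) is divided at the grandchildren's generation equally among Quentin, Soraya, and Orsolya: $144,000 each.

Soraya receives $144,000.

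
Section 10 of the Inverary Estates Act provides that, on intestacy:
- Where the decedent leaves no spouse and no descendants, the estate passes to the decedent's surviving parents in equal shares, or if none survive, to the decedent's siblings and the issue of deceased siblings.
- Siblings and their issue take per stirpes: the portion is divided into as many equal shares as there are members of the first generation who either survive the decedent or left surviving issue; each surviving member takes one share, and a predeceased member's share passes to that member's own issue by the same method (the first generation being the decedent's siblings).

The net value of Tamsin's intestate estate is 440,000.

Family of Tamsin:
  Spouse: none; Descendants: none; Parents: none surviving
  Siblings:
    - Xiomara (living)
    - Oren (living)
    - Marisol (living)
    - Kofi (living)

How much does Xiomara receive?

The entire 440,000 passes to the siblings and their issue.
That amount (440,000) is divided into 4 shares of 110,000: Xiomara, Oren, Marisol, and Kofi each take 110,000.

Xiomara receives 110,000.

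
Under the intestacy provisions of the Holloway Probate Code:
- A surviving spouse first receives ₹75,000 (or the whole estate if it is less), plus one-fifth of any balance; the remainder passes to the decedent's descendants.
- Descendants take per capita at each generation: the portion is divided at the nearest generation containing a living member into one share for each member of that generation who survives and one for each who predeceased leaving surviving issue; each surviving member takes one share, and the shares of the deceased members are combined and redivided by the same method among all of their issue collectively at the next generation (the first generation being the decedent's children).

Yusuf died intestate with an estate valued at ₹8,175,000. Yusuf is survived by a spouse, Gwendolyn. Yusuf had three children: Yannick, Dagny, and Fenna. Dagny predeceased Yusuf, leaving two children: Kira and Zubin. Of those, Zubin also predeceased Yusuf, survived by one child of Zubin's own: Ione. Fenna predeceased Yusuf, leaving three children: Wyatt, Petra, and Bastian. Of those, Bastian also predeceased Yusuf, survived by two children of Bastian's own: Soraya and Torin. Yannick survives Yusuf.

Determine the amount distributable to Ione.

Ione receives ₹576,000.

Gwendolyn first takes ₹75,000, leaving a balance of ₹8,100,000. Gwendolyn then takes one-fifth of the balance (₹1,620,000), for a total of ₹1,695,000. The remaining ₹6,480,000 passes to the descendants.
The descendants' portion (₹6,480,000) is divided at the children's generation into 3 shares of ₹2,160,000. Yannick takes ₹2,160,000. The 2 shares of the deceased (Dagny and Fenna) are combined into a pool of ₹4,320,000.
That pool (₹4,320,000) is divided at the grandchildren's generation into 5 shares of ₹864,000. Kira, Wyatt, and Petra each take ₹864,000. The 2 shares of the deceased (Zubin and Bastian) are combined into a pool of ₹1,728,000.
That pool (₹1,728,000) is divided at the great-grandchildren's generation equally among Ione, Soraya, and Torin: ₹576,000 each.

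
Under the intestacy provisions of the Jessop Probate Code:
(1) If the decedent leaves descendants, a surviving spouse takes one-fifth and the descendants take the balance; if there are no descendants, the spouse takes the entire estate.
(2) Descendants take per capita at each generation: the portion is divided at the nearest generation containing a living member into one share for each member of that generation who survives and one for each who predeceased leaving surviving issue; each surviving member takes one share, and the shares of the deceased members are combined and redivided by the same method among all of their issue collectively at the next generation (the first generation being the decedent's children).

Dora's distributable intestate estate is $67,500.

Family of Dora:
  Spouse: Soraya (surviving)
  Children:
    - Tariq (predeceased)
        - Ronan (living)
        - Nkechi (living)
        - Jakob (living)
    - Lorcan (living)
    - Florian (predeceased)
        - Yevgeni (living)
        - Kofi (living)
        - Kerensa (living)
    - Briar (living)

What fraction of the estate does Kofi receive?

Kofi receives 1/15 of the estate.

Soraya takes one-fifth of $67,500 = $13,500. The remaining $54,000 passes to the descendants.
The descendants' portion ($54,000) is divided at the children's generation into 4 shares of $13,500. Lorcan and Briar each take $13,500. The 2 shares of the deceased (Tariq and Florian) are combined into a pool of $27,000.
That pool ($27,000) is divided at the grandchildren's generation equally among Ronan, Nkechi, Jakob, Yevgeni, Kofi, and Kerensa: $4,500 each.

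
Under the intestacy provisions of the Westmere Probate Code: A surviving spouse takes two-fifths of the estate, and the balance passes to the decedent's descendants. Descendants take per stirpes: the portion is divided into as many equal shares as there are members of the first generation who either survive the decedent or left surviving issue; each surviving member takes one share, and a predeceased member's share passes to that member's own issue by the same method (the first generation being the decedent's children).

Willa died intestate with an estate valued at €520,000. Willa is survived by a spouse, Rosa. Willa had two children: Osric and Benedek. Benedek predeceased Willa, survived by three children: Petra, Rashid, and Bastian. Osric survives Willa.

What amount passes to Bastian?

Bastian receives €52,000.

Rosa takes two-fifths of €520,000 = €208,000. The remaining €312,000 passes to the descendants.
The descendants' portion (€312,000) is divided into 2 shares of €156,000: Osric takes €156,000; Benedek's €156,000 share passes to Benedek's issue.
Benedek's share (€156,000) is divided into 3 shares of €52,000: Petra, Rashid, and Bastian each take €52,000.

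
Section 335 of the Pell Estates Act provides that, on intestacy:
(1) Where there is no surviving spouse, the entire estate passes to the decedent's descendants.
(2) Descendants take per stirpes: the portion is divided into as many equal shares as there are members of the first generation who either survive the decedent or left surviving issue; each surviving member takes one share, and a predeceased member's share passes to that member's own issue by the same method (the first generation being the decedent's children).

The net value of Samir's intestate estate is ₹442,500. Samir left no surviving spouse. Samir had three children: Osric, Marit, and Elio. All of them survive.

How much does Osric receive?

Osric receives ₹147,500.

The entire ₹442,500 passes to the descendants.
That amount (₹442,500) is divided into 3 shares of ₹147,500: Osric, Marit, and Elio each take ₹147,500.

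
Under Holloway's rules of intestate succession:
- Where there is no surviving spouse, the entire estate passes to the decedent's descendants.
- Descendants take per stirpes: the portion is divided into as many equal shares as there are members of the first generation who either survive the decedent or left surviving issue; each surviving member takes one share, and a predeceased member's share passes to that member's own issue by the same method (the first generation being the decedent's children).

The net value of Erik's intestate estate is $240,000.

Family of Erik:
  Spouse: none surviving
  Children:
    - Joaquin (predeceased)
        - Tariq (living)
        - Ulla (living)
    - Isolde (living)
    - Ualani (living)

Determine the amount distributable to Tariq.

The entire $240,000 passes to the descendants.
That amount ($240,000) is divided into 3 shares of $80,000: Isolde and Ualani each take $80,000; Joaquin's $80,000 share passes to Joaquin's issue.
Joaquin's share ($80,000) is divided into 2 shares of $40,000: Tariq and Ulla each take $40,000.

Tariq receives $40,000.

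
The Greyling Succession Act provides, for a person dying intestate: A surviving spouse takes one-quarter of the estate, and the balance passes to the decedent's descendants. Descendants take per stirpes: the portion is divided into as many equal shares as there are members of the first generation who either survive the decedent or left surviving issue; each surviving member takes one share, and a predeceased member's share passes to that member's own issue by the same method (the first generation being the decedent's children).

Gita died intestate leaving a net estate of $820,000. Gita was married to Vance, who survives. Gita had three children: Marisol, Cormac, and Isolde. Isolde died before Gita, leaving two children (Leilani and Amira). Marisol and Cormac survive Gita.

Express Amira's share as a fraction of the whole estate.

Vance takes one-quarter of $820,000 = $205,000. The remaining $615,000 passes to the descendants.
The descendants' portion ($615,000) is divided into 3 shares of $205,000: Marisol and Cormac each take $205,000; Isolde's $205,000 share passes to Isolde's issue.
Isolde's share ($205,000) is divided into 2 shares of $102,500: Leilani and Amira each take $102,500.

Amira receives 1/8 of the estate.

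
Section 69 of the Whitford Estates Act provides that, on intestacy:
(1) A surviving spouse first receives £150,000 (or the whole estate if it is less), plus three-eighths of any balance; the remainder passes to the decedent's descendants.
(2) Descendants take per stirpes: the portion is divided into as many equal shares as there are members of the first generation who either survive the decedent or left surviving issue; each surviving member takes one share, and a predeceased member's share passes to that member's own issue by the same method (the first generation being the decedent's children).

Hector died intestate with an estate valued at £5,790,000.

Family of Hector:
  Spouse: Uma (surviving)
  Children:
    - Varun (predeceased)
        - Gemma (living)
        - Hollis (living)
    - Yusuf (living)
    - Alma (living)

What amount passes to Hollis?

Uma first takes £150,000, leaving a balance of £5,640,000. Uma then takes three-eighths of the balance (£2,115,000), for a total of £2,265,000. The remaining £3,525,000 passes to the descendants.
The descendants' portion (£3,525,000) is divided into 3 shares of £1,175,000: Yusuf and Alma each take £1,175,000; Varun's £1,175,000 share passes to Varun's issue.
Varun's share (£1,175,000) is divided into 2 shares of £587,500: Gemma and Hollis each take £587,500.

Hollis receives £587,500.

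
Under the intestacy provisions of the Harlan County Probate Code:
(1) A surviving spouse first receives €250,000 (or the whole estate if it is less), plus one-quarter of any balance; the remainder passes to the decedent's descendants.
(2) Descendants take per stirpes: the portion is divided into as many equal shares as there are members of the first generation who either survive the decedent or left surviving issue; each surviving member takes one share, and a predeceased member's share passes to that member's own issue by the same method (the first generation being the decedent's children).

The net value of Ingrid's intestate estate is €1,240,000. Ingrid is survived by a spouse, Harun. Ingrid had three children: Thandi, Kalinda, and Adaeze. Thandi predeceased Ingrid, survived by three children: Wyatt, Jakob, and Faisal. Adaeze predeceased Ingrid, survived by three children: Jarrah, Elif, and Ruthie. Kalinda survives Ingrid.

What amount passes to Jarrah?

Jarrah receives €82,500.

Harun first takes €250,000, leaving a balance of €990,000. Harun then takes one-quarter of the balance (€247,500), for a total of €497,500. The remaining €742,500 passes to the descendants.
The descendants' portion (€742,500) is divided into 3 shares of €247,500: Kalinda takes €247,500; Thandi's €247,500 share passes to Thandi's issue; Adaeze's €247,500 share passes to Adaeze's issue.
Thandi's share (€247,500) is divided into 3 shares of €82,500: Wyatt, Jakob, and Faisal each take €82,500.
Adaeze's share (€247,500) is divided into 3 shares of €82,500: Jarrah, Elif, and Ruthie each take €82,500.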